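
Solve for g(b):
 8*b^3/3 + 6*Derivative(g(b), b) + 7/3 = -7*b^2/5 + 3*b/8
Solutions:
 g(b) = C1 - b^4/9 - 7*b^3/90 + b^2/32 - 7*b/18


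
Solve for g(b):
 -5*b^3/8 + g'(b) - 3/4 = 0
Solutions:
 g(b) = C1 + 5*b^4/32 + 3*b/4


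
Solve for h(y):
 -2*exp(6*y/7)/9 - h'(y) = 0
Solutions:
 h(y) = C1 - 7*exp(6*y/7)/27


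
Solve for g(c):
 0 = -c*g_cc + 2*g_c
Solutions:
 g(c) = C1 + C2*c^3


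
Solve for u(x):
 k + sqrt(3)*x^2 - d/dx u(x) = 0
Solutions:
 u(x) = C1 + k*x + sqrt(3)*x^3/3


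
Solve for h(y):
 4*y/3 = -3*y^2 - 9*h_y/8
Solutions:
 h(y) = C1 - 8*y^3/9 - 16*y^2/27


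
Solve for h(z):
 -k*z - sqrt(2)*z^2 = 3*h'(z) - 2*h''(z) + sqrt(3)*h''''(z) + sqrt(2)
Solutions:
 h(z) = C1 + C2*exp(z*(4*6^(1/3)/(sqrt(729 - 32*sqrt(3)) + 27)^(1/3) + 2^(2/3)*3^(1/6)*(sqrt(729 - 32*sqrt(3)) + 27)^(1/3))/12)*sin(z*(-6^(2/3)*(sqrt(729 - 32*sqrt(3)) + 27)^(1/3) + 4*2^(1/3)*3^(5/6)/(sqrt(729 - 32*sqrt(3)) + 27)^(1/3))/12) + C3*exp(z*(4*6^(1/3)/(sqrt(729 - 32*sqrt(3)) + 27)^(1/3) + 2^(2/3)*3^(1/6)*(sqrt(729 - 32*sqrt(3)) + 27)^(1/3))/12)*cos(z*(-6^(2/3)*(sqrt(729 - 32*sqrt(3)) + 27)^(1/3) + 4*2^(1/3)*3^(5/6)/(sqrt(729 - 32*sqrt(3)) + 27)^(1/3))/12) + C4*exp(-z*(4*6^(1/3)/(sqrt(729 - 32*sqrt(3)) + 27)^(1/3) + 2^(2/3)*3^(1/6)*(sqrt(729 - 32*sqrt(3)) + 27)^(1/3))/6) - k*z^2/6 - 2*k*z/9 - sqrt(2)*z^3/9 - 2*sqrt(2)*z^2/9 - 17*sqrt(2)*z/27


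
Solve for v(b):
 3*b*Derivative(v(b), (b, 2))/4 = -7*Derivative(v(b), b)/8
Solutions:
 v(b) = C1 + C2/b^(1/6)


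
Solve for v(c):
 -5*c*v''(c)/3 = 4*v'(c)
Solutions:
 v(c) = C1 + C2/c^(7/5)


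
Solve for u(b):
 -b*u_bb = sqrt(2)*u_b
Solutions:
 u(b) = C1 + C2*b^(1 - sqrt(2))


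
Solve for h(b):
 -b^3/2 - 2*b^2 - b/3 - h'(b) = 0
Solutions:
 h(b) = C1 - b^4/8 - 2*b^3/3 - b^2/6


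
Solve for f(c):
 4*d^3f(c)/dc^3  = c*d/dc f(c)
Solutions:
 f(c) = C1 + Integral(C2*airyai(2^(1/3)*c/2) + C3*airybi(2^(1/3)*c/2), c)


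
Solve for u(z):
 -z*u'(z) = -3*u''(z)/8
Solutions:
 u(z) = C1 + C2*erfi(2*sqrt(3)*z/3)


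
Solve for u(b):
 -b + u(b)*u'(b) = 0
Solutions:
 u(b) = -sqrt(C1 + b^2)
 u(b) = sqrt(C1 + b^2)


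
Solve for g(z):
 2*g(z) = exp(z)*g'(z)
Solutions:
 g(z) = C1*exp(-2*exp(-z))


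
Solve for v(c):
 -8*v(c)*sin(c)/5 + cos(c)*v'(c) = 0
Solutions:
 v(c) = C1/cos(c)^(8/5)


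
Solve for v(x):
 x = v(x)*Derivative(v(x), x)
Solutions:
 v(x) = -sqrt(C1 + x^2)
 v(x) = sqrt(C1 + x^2)


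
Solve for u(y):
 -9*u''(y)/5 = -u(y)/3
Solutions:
 u(y) = C1*exp(-sqrt(15)*y/9) + C2*exp(sqrt(15)*y/9)


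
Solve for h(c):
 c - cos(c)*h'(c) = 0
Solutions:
 h(c) = C1 + Integral(c/cos(c), c)


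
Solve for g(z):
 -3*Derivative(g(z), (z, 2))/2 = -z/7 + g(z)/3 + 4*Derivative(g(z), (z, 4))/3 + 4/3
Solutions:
 g(z) = C1*sin(z*sqrt(9 - sqrt(17))/4) + C2*sin(z*sqrt(sqrt(17) + 9)/4) + C3*cos(z*sqrt(9 - sqrt(17))/4) + C4*cos(z*sqrt(sqrt(17) + 9)/4) + 3*z/7 - 4


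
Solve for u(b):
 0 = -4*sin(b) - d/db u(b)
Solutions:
 u(b) = C1 + 4*cos(b)


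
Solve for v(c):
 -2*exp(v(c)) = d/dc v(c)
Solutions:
 v(c) = log(1/(C1 + 2*c))


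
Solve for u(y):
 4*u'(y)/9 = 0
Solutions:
 u(y) = C1


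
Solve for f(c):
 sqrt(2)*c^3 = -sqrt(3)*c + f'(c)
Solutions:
 f(c) = C1 + sqrt(2)*c^4/4 + sqrt(3)*c^2/2


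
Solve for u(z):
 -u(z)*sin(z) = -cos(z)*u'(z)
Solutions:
 u(z) = C1/cos(z)


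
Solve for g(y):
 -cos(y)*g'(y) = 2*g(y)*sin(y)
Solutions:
 g(y) = C1*cos(y)^2


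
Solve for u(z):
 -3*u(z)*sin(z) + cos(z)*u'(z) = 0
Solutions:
 u(z) = C1/cos(z)^3


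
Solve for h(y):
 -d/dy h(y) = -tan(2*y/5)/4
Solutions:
 h(y) = C1 - 5*log(cos(2*y/5))/8


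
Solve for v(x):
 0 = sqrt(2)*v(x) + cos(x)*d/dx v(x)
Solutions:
 v(x) = C1*(sin(x) - 1)^(sqrt(2)/2)/(sin(x) + 1)^(sqrt(2)/2)


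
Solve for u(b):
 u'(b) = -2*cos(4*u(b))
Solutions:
 u(b) = -asin((C1 + exp(16*b))/(C1 - exp(16*b)))/4 + pi/4
 u(b) = asin((C1 + exp(16*b))/(C1 - exp(16*b)))/4


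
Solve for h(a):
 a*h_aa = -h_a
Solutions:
 h(a) = C1 + C2*log(a)


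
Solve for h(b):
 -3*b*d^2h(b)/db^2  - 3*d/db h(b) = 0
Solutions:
 h(b) = C1 + C2*log(b)


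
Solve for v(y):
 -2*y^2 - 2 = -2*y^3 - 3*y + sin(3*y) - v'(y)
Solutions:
 v(y) = C1 - y^4/2 + 2*y^3/3 - 3*y^2/2 + 2*y - cos(3*y)/3


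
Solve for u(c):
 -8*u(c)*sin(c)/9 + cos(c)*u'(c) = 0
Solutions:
 u(c) = C1/cos(c)^(8/9)


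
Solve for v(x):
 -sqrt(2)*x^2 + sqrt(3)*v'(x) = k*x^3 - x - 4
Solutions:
 v(x) = C1 + sqrt(3)*k*x^4/12 + sqrt(6)*x^3/9 - sqrt(3)*x^2/6 - 4*sqrt(3)*x/3


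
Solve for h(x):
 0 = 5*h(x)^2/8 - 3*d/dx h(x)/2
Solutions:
 h(x) = -12/(C1 + 5*x)


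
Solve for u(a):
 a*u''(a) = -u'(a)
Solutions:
 u(a) = C1 + C2*log(a)


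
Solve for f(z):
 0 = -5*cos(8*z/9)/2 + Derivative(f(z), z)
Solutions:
 f(z) = C1 + 45*sin(8*z/9)/16


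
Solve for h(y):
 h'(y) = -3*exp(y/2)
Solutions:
 h(y) = C1 - 6*exp(y/2)


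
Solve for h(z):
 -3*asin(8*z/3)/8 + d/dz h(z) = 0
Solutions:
 h(z) = C1 + 3*z*asin(8*z/3)/8 + 3*sqrt(9 - 64*z^2)/64


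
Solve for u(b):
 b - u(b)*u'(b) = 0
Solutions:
 u(b) = -sqrt(C1 + b^2)
 u(b) = sqrt(C1 + b^2)


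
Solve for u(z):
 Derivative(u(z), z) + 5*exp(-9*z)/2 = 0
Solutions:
 u(z) = C1 + 5*exp(-9*z)/18


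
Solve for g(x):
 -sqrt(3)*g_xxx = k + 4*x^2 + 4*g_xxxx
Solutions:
 g(x) = C1 + C2*x + C3*x^2 + C4*exp(-sqrt(3)*x/4) - sqrt(3)*x^5/45 + 4*x^4/9 + sqrt(3)*x^3*(-3*k - 128)/54


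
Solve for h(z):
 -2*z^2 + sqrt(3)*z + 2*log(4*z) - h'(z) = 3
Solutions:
 h(z) = C1 - 2*z^3/3 + sqrt(3)*z^2/2 + 2*z*log(z) - 5*z + z*log(16)


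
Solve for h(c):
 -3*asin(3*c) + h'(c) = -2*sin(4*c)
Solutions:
 h(c) = C1 + 3*c*asin(3*c) + sqrt(1 - 9*c^2) + cos(4*c)/2


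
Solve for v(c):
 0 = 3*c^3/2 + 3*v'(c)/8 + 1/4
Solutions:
 v(c) = C1 - c^4 - 2*c/3


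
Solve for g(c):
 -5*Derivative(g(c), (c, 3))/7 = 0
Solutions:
 g(c) = C1 + C2*c + C3*c^2


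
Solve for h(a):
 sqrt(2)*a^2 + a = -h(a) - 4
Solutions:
 h(a) = -sqrt(2)*a^2 - a - 4


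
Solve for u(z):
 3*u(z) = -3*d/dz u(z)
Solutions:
 u(z) = C1*exp(-z)


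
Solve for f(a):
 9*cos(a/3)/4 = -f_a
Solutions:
 f(a) = C1 - 27*sin(a/3)/4


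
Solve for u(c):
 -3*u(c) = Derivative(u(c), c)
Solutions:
 u(c) = C1*exp(-3*c)


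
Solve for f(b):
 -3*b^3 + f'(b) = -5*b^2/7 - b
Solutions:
 f(b) = C1 + 3*b^4/4 - 5*b^3/21 - b^2/2


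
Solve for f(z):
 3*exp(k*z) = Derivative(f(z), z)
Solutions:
 f(z) = C1 + 3*exp(k*z)/k


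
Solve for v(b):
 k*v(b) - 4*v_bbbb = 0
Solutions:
 v(b) = C1*exp(-sqrt(2)*b*k^(1/4)/2) + C2*exp(sqrt(2)*b*k^(1/4)/2) + C3*exp(-sqrt(2)*I*b*k^(1/4)/2) + C4*exp(sqrt(2)*I*b*k^(1/4)/2)


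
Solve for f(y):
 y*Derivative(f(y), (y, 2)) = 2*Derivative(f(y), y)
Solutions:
 f(y) = C1 + C2*y^3


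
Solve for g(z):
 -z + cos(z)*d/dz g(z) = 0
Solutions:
 g(z) = C1 + Integral(z/cos(z), z)


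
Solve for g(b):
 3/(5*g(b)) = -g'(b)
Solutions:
 g(b) = -sqrt(C1 - 30*b)/5
 g(b) = sqrt(C1 - 30*b)/5


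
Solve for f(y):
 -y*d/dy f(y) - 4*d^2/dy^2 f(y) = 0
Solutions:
 f(y) = C1 + C2*erf(sqrt(2)*y/4)


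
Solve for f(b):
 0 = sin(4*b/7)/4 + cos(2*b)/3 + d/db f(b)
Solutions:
 f(b) = C1 - sin(2*b)/6 + 7*cos(4*b/7)/16


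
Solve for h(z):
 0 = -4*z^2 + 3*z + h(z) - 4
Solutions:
 h(z) = 4*z^2 - 3*z + 4


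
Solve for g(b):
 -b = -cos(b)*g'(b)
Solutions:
 g(b) = C1 + Integral(b/cos(b), b)


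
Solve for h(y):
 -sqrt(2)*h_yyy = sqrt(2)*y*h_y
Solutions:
 h(y) = C1 + Integral(C2*airyai(-y) + C3*airybi(-y), y)


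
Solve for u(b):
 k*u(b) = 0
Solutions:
 u(b) = 0


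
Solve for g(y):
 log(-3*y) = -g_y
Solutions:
 g(y) = C1 - y*log(-y) + y*(1 - log(3))


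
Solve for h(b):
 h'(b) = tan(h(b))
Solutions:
 h(b) = pi - asin(C1*exp(b))
 h(b) = asin(C1*exp(b))


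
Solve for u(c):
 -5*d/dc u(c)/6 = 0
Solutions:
 u(c) = C1


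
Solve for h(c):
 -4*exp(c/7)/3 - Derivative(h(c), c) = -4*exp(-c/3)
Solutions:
 h(c) = C1 - 28*exp(c/7)/3 - 12*exp(-c/3)


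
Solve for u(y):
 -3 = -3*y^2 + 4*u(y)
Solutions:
 u(y) = 3*y^2/4 - 3/4


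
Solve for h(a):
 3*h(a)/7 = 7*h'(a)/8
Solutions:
 h(a) = C1*exp(24*a/49)


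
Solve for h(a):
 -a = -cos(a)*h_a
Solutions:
 h(a) = C1 + Integral(a/cos(a), a)


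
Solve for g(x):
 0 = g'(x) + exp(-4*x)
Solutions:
 g(x) = C1 + exp(-4*x)/4


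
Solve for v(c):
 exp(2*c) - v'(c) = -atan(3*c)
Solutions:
 v(c) = C1 + c*atan(3*c) + exp(2*c)/2 - log(9*c^2 + 1)/6


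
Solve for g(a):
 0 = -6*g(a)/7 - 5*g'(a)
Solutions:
 g(a) = C1*exp(-6*a/35)


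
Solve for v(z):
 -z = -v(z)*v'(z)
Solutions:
 v(z) = -sqrt(C1 + z^2)
 v(z) = sqrt(C1 + z^2)


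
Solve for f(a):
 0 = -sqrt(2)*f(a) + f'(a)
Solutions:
 f(a) = C1*exp(sqrt(2)*a)


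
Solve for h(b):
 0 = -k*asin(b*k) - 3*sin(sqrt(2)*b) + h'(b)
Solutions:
 h(b) = C1 + k*Piecewise((b*asin(b*k) + sqrt(-b^2*k^2 + 1)/k, Ne(k, 0)), (0, True)) - 3*sqrt(2)*cos(sqrt(2)*b)/2


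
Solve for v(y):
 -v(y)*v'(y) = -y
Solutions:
 v(y) = -sqrt(C1 + y^2)
 v(y) = sqrt(C1 + y^2)


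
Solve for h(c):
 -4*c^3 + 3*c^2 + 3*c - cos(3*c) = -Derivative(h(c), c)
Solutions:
 h(c) = C1 + c^4 - c^3 - 3*c^2/2 + sin(3*c)/3


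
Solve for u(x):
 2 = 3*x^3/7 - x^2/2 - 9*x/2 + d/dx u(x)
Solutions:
 u(x) = C1 - 3*x^4/28 + x^3/6 + 9*x^2/4 + 2*x


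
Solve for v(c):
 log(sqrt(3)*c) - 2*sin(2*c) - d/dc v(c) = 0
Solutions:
 v(c) = C1 + c*log(c) - c + c*log(3)/2 + cos(2*c)


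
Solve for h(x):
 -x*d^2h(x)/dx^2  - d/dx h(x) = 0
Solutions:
 h(x) = C1 + C2*log(x)


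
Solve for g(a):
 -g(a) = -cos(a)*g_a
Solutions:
 g(a) = C1*sqrt(sin(a) + 1)/sqrt(sin(a) - 1)


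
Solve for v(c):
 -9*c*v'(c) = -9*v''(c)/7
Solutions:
 v(c) = C1 + C2*erfi(sqrt(14)*c/2)


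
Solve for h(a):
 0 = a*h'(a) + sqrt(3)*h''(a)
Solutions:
 h(a) = C1 + C2*erf(sqrt(2)*3^(3/4)*a/6)


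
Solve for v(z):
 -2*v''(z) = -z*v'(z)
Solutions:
 v(z) = C1 + C2*erfi(z/2)


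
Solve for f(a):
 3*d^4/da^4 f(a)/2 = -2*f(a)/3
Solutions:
 f(a) = (C1*sin(sqrt(3)*a/3) + C2*cos(sqrt(3)*a/3))*exp(-sqrt(3)*a/3) + (C3*sin(sqrt(3)*a/3) + C4*cos(sqrt(3)*a/3))*exp(sqrt(3)*a/3)


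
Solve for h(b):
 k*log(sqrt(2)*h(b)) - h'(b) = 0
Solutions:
 Integral(1/(2*log(_y) + log(2)), (_y, h(b))) = C1 + b*k/2


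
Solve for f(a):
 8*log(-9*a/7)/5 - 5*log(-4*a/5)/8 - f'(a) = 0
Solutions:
 f(a) = C1 + 39*a*log(-a)/40 + a*(-64*log(7) - 39 - 50*log(2) + 25*log(5) + 128*log(3))/40


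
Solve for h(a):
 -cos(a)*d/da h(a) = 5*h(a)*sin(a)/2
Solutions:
 h(a) = C1*cos(a)^(5/2)


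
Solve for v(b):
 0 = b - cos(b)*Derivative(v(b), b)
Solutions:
 v(b) = C1 + Integral(b/cos(b), b)


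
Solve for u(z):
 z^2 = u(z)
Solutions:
 u(z) = z^2


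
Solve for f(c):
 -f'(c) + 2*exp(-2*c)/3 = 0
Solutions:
 f(c) = C1 - exp(-2*c)/3


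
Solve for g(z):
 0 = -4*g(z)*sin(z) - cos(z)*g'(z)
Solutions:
 g(z) = C1*cos(z)^4


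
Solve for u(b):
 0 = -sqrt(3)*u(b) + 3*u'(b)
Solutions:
 u(b) = C1*exp(sqrt(3)*b/3)


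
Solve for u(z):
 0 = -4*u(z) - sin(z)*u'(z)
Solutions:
 u(z) = C1*(cos(z)^2 + 2*cos(z) + 1)/(cos(z)^2 - 2*cos(z) + 1)


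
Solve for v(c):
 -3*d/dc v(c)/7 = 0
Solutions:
 v(c) = C1


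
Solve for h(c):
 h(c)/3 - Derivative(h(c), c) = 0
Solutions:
 h(c) = C1*exp(c/3)


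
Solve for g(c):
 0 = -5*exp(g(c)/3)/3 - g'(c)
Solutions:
 g(c) = 3*log(1/(C1 + 5*c)) + 6*log(3)


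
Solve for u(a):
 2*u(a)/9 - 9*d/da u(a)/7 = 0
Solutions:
 u(a) = C1*exp(14*a/81)


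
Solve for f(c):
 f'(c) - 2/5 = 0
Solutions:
 f(c) = C1 + 2*c/5


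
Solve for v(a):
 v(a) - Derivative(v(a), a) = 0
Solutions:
 v(a) = C1*exp(a)


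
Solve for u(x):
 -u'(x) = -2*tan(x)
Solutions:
 u(x) = C1 - 2*log(cos(x))


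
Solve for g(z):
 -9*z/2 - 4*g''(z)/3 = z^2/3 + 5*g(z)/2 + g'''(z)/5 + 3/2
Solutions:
 g(z) = C1*exp(z*(-80 + 160*2^(2/3)*5^(1/3)/(27*sqrt(3289) + 2009)^(1/3) + 2^(1/3)*5^(2/3)*(27*sqrt(3289) + 2009)^(1/3))/36)*sin(10^(1/3)*sqrt(3)*z*(-5^(1/3)*(27*sqrt(3289) + 2009)^(1/3) + 160*2^(1/3)/(27*sqrt(3289) + 2009)^(1/3))/36) + C2*exp(z*(-80 + 160*2^(2/3)*5^(1/3)/(27*sqrt(3289) + 2009)^(1/3) + 2^(1/3)*5^(2/3)*(27*sqrt(3289) + 2009)^(1/3))/36)*cos(10^(1/3)*sqrt(3)*z*(-5^(1/3)*(27*sqrt(3289) + 2009)^(1/3) + 160*2^(1/3)/(27*sqrt(3289) + 2009)^(1/3))/36) + C3*exp(-z*(160*2^(2/3)*5^(1/3)/(27*sqrt(3289) + 2009)^(1/3) + 40 + 2^(1/3)*5^(2/3)*(27*sqrt(3289) + 2009)^(1/3))/18) - 2*z^2/15 - 9*z/5 - 103/225


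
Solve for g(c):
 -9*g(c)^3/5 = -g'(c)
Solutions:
 g(c) = -sqrt(10)*sqrt(-1/(C1 + 9*c))/2
 g(c) = sqrt(10)*sqrt(-1/(C1 + 9*c))/2


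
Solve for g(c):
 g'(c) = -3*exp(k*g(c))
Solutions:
 g(c) = Piecewise((log(1/(C1*k + 3*c*k))/k, Ne(k, 0)), (nan, True))
 g(c) = Piecewise((C1 - 3*c, Eq(k, 0)), (nan, True))


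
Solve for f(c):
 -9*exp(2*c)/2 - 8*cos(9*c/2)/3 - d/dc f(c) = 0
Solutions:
 f(c) = C1 - 9*exp(2*c)/4 - 16*sin(9*c/2)/27


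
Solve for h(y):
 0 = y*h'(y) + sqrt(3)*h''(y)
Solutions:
 h(y) = C1 + C2*erf(sqrt(2)*3^(3/4)*y/6)


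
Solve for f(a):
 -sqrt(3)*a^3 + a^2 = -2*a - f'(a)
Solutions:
 f(a) = C1 + sqrt(3)*a^4/4 - a^3/3 - a^2


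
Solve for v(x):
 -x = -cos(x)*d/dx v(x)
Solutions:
 v(x) = C1 + Integral(x/cos(x), x)


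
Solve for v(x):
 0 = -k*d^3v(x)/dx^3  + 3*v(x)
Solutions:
 v(x) = C1*exp(3^(1/3)*x*(1/k)^(1/3)) + C2*exp(x*(-3^(1/3) + 3^(5/6)*I)*(1/k)^(1/3)/2) + C3*exp(-x*(3^(1/3) + 3^(5/6)*I)*(1/k)^(1/3)/2)


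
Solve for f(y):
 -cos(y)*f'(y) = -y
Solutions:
 f(y) = C1 + Integral(y/cos(y), y)


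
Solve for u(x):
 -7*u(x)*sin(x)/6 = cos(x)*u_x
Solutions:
 u(x) = C1*cos(x)^(7/6)


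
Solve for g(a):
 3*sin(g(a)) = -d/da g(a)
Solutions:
 g(a) = -acos((-C1 - exp(6*a))/(C1 - exp(6*a))) + 2*pi
 g(a) = acos((-C1 - exp(6*a))/(C1 - exp(6*a)))


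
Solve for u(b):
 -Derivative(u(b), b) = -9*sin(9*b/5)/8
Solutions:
 u(b) = C1 - 5*cos(9*b/5)/8


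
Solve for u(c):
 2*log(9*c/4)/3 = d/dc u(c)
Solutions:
 u(c) = C1 + 2*c*log(c)/3 - 4*c*log(2)/3 - 2*c/3 + 4*c*log(3)/3


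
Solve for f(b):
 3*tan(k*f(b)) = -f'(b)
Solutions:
 f(b) = Piecewise((-asin(exp(C1*k - 3*b*k))/k + pi/k, Ne(k, 0)), (nan, True))
 f(b) = Piecewise((asin(exp(C1*k - 3*b*k))/k, Ne(k, 0)), (nan, True))


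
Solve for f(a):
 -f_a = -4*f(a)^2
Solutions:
 f(a) = -1/(C1 + 4*a)


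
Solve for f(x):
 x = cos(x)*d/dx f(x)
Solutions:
 f(x) = C1 + Integral(x/cos(x), x)


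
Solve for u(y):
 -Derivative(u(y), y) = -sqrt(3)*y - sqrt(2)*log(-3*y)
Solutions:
 u(y) = C1 + sqrt(3)*y^2/2 + sqrt(2)*y*log(-y) + sqrt(2)*y*(-1 + log(3))


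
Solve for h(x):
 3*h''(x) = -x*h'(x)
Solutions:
 h(x) = C1 + C2*erf(sqrt(6)*x/6)


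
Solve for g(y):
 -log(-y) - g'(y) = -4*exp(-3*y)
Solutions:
 g(y) = C1 - y*log(-y) + y - 4*exp(-3*y)/3


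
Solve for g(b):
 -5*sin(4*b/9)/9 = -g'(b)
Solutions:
 g(b) = C1 - 5*cos(4*b/9)/4


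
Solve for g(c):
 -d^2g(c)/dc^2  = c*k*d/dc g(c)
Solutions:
 g(c) = Piecewise((-sqrt(2)*sqrt(pi)*C1*erf(sqrt(2)*c*sqrt(k)/2)/(2*sqrt(k)) - C2, (k > 0) | (k < 0)), (-C1*c - C2, True))


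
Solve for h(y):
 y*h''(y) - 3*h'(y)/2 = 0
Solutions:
 h(y) = C1 + C2*y^(5/2)


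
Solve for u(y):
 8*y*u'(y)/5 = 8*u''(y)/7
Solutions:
 u(y) = C1 + C2*erfi(sqrt(70)*y/10)


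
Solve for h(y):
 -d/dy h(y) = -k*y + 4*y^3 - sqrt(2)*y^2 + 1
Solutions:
 h(y) = C1 + k*y^2/2 - y^4 + sqrt(2)*y^3/3 - y


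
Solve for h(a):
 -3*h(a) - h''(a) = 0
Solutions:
 h(a) = C1*sin(sqrt(3)*a) + C2*cos(sqrt(3)*a)


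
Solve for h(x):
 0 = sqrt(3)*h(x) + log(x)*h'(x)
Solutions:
 h(x) = C1*exp(-sqrt(3)*li(x))


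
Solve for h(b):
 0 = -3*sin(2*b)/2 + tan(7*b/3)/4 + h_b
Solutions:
 h(b) = C1 + 3*log(cos(7*b/3))/28 - 3*cos(2*b)/4


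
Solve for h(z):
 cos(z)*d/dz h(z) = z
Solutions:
 h(z) = C1 + Integral(z/cos(z), z)


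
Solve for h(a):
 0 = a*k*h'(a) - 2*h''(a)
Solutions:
 h(a) = Piecewise((-sqrt(pi)*C1*erf(a*sqrt(-k)/2)/sqrt(-k) - C2, (k > 0) | (k < 0)), (-C1*a - C2, True))


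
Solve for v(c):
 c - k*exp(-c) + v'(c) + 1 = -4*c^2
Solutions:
 v(c) = C1 - 4*c^3/3 - c^2/2 - c - k*exp(-c)


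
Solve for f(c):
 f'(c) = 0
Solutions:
 f(c) = C1


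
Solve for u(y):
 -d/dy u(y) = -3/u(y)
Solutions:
 u(y) = -sqrt(C1 + 6*y)
 u(y) = sqrt(C1 + 6*y)


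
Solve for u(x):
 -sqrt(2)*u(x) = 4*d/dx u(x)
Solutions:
 u(x) = C1*exp(-sqrt(2)*x/4)


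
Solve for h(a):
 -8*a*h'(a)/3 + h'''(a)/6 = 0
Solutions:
 h(a) = C1 + Integral(C2*airyai(2*2^(1/3)*a) + C3*airybi(2*2^(1/3)*a), a)


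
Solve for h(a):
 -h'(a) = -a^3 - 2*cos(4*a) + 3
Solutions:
 h(a) = C1 + a^4/4 - 3*a + sin(4*a)/2


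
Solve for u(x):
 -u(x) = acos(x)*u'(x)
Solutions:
 u(x) = C1*exp(-Integral(1/acos(x), x))


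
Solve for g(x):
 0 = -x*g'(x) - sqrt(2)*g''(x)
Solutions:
 g(x) = C1 + C2*erf(2^(1/4)*x/2)


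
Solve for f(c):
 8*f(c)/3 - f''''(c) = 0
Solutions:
 f(c) = C1*exp(-6^(3/4)*c/3) + C2*exp(6^(3/4)*c/3) + C3*sin(6^(3/4)*c/3) + C4*cos(6^(3/4)*c/3)


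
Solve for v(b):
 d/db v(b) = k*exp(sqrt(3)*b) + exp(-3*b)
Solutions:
 v(b) = C1 + sqrt(3)*k*exp(sqrt(3)*b)/3 - exp(-3*b)/3


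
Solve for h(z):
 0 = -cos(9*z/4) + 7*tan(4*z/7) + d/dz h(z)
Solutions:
 h(z) = C1 + 49*log(cos(4*z/7))/4 + 4*sin(9*z/4)/9


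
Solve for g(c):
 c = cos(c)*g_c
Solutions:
 g(c) = C1 + Integral(c/cos(c), c)


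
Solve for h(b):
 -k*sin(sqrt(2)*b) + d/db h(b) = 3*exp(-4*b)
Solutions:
 h(b) = C1 - sqrt(2)*k*cos(sqrt(2)*b)/2 - 3*exp(-4*b)/4


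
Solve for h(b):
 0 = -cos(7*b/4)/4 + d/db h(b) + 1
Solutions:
 h(b) = C1 - b + sin(7*b/4)/7


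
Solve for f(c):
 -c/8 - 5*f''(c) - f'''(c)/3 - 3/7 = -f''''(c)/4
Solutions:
 f(c) = C1 + C2*c + C3*exp(2*c*(1 - sqrt(46))/3) + C4*exp(2*c*(1 + sqrt(46))/3) - c^3/240 - 353*c^2/8400


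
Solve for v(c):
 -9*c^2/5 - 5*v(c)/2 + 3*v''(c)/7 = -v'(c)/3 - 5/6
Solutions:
 v(c) = C1*exp(c*(-7 + sqrt(1939))/18) + C2*exp(-c*(7 + sqrt(1939))/18) - 18*c^2/25 - 24*c/125 + 799/13125


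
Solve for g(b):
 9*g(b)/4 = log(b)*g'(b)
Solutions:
 g(b) = C1*exp(9*li(b)/4)


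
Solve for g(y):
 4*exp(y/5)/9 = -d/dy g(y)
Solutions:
 g(y) = C1 - 20*exp(y/5)/9


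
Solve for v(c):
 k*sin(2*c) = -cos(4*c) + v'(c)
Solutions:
 v(c) = C1 - k*cos(2*c)/2 + sin(4*c)/4


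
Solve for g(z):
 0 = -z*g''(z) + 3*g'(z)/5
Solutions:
 g(z) = C1 + C2*z^(8/5)


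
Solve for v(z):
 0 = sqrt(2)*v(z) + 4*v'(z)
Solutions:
 v(z) = C1*exp(-sqrt(2)*z/4)


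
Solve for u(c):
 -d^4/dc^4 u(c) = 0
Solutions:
 u(c) = C1 + C2*c + C3*c^2 + C4*c^3


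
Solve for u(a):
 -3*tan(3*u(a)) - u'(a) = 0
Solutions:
 u(a) = -asin(C1*exp(-9*a))/3 + pi/3
 u(a) = asin(C1*exp(-9*a))/3


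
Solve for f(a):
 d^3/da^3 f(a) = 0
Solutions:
 f(a) = C1 + C2*a + C3*a^2


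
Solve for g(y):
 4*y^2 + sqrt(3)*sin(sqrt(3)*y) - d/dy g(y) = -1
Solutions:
 g(y) = C1 + 4*y^3/3 + y - cos(sqrt(3)*y)


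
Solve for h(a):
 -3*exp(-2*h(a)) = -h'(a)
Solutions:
 h(a) = log(-sqrt(C1 + 6*a))
 h(a) = log(C1 + 6*a)/2


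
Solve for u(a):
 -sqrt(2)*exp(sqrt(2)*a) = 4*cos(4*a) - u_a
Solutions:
 u(a) = C1 + exp(sqrt(2)*a) + sin(4*a)


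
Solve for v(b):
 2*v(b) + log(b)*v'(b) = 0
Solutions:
 v(b) = C1*exp(-2*li(b))


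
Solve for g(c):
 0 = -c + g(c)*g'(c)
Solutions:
 g(c) = -sqrt(C1 + c^2)
 g(c) = sqrt(C1 + c^2)


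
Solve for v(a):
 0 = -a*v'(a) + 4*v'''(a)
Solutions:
 v(a) = C1 + Integral(C2*airyai(2^(1/3)*a/2) + C3*airybi(2^(1/3)*a/2), a)


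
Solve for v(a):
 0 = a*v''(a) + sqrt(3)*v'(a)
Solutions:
 v(a) = C1 + C2*a^(1 - sqrt(3))


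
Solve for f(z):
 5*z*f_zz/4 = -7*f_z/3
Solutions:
 f(z) = C1 + C2/z^(13/15)


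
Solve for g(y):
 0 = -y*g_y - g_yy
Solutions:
 g(y) = C1 + C2*erf(sqrt(2)*y/2)


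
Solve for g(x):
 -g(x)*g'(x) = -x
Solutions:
 g(x) = -sqrt(C1 + x^2)
 g(x) = sqrt(C1 + x^2)


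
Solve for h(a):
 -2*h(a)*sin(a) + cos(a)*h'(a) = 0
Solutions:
 h(a) = C1/cos(a)^2


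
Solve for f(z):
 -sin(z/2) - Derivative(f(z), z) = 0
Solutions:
 f(z) = C1 + 2*cos(z/2)


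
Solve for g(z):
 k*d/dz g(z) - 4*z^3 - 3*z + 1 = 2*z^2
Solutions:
 g(z) = C1 + z^4/k + 2*z^3/(3*k) + 3*z^2/(2*k) - z/k


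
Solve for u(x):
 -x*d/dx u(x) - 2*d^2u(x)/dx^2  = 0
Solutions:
 u(x) = C1 + C2*erf(x/2)


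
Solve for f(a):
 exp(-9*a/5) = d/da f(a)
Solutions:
 f(a) = C1 - 5*exp(-9*a/5)/9


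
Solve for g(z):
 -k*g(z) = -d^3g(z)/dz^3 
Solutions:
 g(z) = C1*exp(k^(1/3)*z) + C2*exp(k^(1/3)*z*(-1 + sqrt(3)*I)/2) + C3*exp(-k^(1/3)*z*(1 + sqrt(3)*I)/2)


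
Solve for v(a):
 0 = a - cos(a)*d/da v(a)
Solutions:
 v(a) = C1 + Integral(a/cos(a), a)


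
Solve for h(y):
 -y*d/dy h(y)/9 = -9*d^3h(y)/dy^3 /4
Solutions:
 h(y) = C1 + Integral(C2*airyai(6^(2/3)*y/9) + C3*airybi(6^(2/3)*y/9), y)


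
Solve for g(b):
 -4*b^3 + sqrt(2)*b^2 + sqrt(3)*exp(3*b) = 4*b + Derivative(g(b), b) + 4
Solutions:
 g(b) = C1 - b^4 + sqrt(2)*b^3/3 - 2*b^2 - 4*b + sqrt(3)*exp(3*b)/3


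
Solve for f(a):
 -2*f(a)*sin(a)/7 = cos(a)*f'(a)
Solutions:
 f(a) = C1*cos(a)^(2/7)


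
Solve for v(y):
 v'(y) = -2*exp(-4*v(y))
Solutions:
 v(y) = log(-I*(C1 - 8*y)^(1/4))
 v(y) = log(I*(C1 - 8*y)^(1/4))
 v(y) = log(-(C1 - 8*y)^(1/4))
 v(y) = log(C1 - 8*y)/4


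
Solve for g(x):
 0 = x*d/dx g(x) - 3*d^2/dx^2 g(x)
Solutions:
 g(x) = C1 + C2*erfi(sqrt(6)*x/6)


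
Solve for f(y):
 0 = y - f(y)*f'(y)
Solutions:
 f(y) = -sqrt(C1 + y^2)
 f(y) = sqrt(C1 + y^2)


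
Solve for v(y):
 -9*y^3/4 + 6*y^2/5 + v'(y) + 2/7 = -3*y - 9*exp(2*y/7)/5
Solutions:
 v(y) = C1 + 9*y^4/16 - 2*y^3/5 - 3*y^2/2 - 2*y/7 - 63*exp(2*y/7)/10


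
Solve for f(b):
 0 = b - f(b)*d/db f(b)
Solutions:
 f(b) = -sqrt(C1 + b^2)
 f(b) = sqrt(C1 + b^2)


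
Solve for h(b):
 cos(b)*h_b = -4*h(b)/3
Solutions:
 h(b) = C1*(sin(b) - 1)^(2/3)/(sin(b) + 1)^(2/3)


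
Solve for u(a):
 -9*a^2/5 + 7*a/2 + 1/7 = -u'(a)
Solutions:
 u(a) = C1 + 3*a^3/5 - 7*a^2/4 - a/7


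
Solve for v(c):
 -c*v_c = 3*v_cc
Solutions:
 v(c) = C1 + C2*erf(sqrt(6)*c/6)


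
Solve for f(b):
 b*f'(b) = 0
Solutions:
 f(b) = C1


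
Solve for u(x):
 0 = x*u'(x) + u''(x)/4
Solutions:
 u(x) = C1 + C2*erf(sqrt(2)*x)


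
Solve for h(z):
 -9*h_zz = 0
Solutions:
 h(z) = C1 + C2*z


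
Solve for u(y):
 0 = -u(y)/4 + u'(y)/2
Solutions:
 u(y) = C1*exp(y/2)


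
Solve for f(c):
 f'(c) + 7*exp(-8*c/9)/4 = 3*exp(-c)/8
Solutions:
 f(c) = C1 - 3*exp(-c)/8 + 63*exp(-8*c/9)/32


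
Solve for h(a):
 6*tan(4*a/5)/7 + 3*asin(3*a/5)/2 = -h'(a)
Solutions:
 h(a) = C1 - 3*a*asin(3*a/5)/2 - sqrt(25 - 9*a^2)/2 + 15*log(cos(4*a/5))/14


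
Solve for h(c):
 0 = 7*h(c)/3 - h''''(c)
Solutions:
 h(c) = C1*exp(-3^(3/4)*7^(1/4)*c/3) + C2*exp(3^(3/4)*7^(1/4)*c/3) + C3*sin(3^(3/4)*7^(1/4)*c/3) + C4*cos(3^(3/4)*7^(1/4)*c/3)


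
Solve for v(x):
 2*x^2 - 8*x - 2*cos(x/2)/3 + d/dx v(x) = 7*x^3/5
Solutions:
 v(x) = C1 + 7*x^4/20 - 2*x^3/3 + 4*x^2 + 4*sin(x/2)/3


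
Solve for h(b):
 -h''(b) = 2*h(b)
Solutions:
 h(b) = C1*sin(sqrt(2)*b) + C2*cos(sqrt(2)*b)


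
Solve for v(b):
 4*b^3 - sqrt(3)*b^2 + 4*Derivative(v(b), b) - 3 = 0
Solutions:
 v(b) = C1 - b^4/4 + sqrt(3)*b^3/12 + 3*b/4


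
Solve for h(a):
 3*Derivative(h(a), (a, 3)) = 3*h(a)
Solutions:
 h(a) = C3*exp(a) + (C1*sin(sqrt(3)*a/2) + C2*cos(sqrt(3)*a/2))*exp(-a/2)


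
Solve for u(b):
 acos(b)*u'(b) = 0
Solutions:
 u(b) = C1


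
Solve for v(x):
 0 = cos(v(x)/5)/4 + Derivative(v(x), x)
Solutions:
 x/4 - 5*log(sin(v(x)/5) - 1)/2 + 5*log(sin(v(x)/5) + 1)/2 = C1


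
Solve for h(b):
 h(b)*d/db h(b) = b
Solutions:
 h(b) = -sqrt(C1 + b^2)
 h(b) = sqrt(C1 + b^2)


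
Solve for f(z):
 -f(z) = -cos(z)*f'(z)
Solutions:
 f(z) = C1*sqrt(sin(z) + 1)/sqrt(sin(z) - 1)


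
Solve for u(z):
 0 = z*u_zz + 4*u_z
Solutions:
 u(z) = C1 + C2/z^3


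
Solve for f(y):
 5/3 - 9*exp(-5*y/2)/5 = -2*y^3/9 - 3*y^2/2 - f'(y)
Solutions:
 f(y) = C1 - y^4/18 - y^3/2 - 5*y/3 - 18*exp(-5*y/2)/25


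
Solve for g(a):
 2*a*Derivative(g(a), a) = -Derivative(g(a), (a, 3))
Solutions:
 g(a) = C1 + Integral(C2*airyai(-2^(1/3)*a) + C3*airybi(-2^(1/3)*a), a)


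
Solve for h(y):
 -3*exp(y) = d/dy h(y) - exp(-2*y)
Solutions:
 h(y) = C1 - 3*exp(y) - exp(-2*y)/2


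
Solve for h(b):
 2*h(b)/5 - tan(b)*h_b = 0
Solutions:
 h(b) = C1*sin(b)^(2/5)


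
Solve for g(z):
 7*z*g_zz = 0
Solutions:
 g(z) = C1 + C2*z


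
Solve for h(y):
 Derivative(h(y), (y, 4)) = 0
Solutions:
 h(y) = C1 + C2*y + C3*y^2 + C4*y^3


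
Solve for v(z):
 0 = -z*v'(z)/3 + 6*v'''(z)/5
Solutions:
 v(z) = C1 + Integral(C2*airyai(60^(1/3)*z/6) + C3*airybi(60^(1/3)*z/6), z)


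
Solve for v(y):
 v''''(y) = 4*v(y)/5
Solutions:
 v(y) = C1*exp(-sqrt(2)*5^(3/4)*y/5) + C2*exp(sqrt(2)*5^(3/4)*y/5) + C3*sin(sqrt(2)*5^(3/4)*y/5) + C4*cos(sqrt(2)*5^(3/4)*y/5)


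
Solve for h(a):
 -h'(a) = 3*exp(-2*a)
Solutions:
 h(a) = C1 + 3*exp(-2*a)/2


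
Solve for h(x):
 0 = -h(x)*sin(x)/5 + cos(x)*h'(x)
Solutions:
 h(x) = C1/cos(x)^(1/5)


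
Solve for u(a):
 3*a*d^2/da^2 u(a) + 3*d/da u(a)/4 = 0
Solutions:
 u(a) = C1 + C2*a^(3/4)


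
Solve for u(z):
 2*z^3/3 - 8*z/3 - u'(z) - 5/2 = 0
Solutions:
 u(z) = C1 + z^4/6 - 4*z^2/3 - 5*z/2


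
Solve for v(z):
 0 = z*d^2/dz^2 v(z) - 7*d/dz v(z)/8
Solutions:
 v(z) = C1 + C2*z^(15/8)


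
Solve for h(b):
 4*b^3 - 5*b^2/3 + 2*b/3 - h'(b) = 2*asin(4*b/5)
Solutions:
 h(b) = C1 + b^4 - 5*b^3/9 + b^2/3 - 2*b*asin(4*b/5) - sqrt(25 - 16*b^2)/2


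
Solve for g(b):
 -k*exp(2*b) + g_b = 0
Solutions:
 g(b) = C1 + k*exp(2*b)/2


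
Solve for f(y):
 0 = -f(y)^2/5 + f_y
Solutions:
 f(y) = -5/(C1 + y)


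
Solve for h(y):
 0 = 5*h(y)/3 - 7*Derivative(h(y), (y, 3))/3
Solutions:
 h(y) = C3*exp(5^(1/3)*7^(2/3)*y/7) + (C1*sin(sqrt(3)*5^(1/3)*7^(2/3)*y/14) + C2*cos(sqrt(3)*5^(1/3)*7^(2/3)*y/14))*exp(-5^(1/3)*7^(2/3)*y/14)


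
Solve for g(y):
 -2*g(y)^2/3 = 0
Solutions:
 g(y) = 0


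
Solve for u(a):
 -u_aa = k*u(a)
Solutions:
 u(a) = C1*exp(-a*sqrt(-k)) + C2*exp(a*sqrt(-k))


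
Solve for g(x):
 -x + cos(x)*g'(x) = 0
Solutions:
 g(x) = C1 + Integral(x/cos(x), x)


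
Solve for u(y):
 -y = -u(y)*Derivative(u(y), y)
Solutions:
 u(y) = -sqrt(C1 + y^2)
 u(y) = sqrt(C1 + y^2)


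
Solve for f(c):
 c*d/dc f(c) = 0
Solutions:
 f(c) = C1


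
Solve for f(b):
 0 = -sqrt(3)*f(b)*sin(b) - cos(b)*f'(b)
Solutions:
 f(b) = C1*cos(b)^(sqrt(3))


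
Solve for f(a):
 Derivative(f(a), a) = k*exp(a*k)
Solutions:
 f(a) = C1 + exp(a*k)


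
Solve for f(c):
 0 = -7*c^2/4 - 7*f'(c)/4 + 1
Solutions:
 f(c) = C1 - c^3/3 + 4*c/7


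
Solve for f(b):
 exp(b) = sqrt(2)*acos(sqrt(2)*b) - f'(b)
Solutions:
 f(b) = C1 + sqrt(2)*(b*acos(sqrt(2)*b) - sqrt(2)*sqrt(1 - 2*b^2)/2) - exp(b)


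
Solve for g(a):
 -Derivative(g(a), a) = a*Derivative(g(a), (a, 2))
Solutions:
 g(a) = C1 + C2*log(a)


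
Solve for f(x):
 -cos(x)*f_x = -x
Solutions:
 f(x) = C1 + Integral(x/cos(x), x)


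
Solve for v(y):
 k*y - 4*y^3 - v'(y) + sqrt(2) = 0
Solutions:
 v(y) = C1 + k*y^2/2 - y^4 + sqrt(2)*y


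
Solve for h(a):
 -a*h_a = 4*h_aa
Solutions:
 h(a) = C1 + C2*erf(sqrt(2)*a/4)


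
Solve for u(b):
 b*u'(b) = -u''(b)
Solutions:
 u(b) = C1 + C2*erf(sqrt(2)*b/2)


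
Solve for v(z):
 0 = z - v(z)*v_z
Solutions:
 v(z) = -sqrt(C1 + z^2)
 v(z) = sqrt(C1 + z^2)


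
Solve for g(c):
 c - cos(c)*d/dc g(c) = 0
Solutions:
 g(c) = C1 + Integral(c/cos(c), c)


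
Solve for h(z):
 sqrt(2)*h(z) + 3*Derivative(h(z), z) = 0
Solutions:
 h(z) = C1*exp(-sqrt(2)*z/3)


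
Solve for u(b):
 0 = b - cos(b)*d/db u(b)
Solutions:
 u(b) = C1 + Integral(b/cos(b), b)


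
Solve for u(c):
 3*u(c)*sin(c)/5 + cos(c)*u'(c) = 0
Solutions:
 u(c) = C1*cos(c)^(3/5)


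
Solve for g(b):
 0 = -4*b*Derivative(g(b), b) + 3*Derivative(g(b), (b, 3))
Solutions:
 g(b) = C1 + Integral(C2*airyai(6^(2/3)*b/3) + C3*airybi(6^(2/3)*b/3), b)


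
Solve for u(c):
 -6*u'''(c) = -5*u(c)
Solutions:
 u(c) = C3*exp(5^(1/3)*6^(2/3)*c/6) + (C1*sin(2^(2/3)*3^(1/6)*5^(1/3)*c/4) + C2*cos(2^(2/3)*3^(1/6)*5^(1/3)*c/4))*exp(-5^(1/3)*6^(2/3)*c/12)


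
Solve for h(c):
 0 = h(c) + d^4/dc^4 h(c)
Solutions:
 h(c) = (C1*sin(sqrt(2)*c/2) + C2*cos(sqrt(2)*c/2))*exp(-sqrt(2)*c/2) + (C3*sin(sqrt(2)*c/2) + C4*cos(sqrt(2)*c/2))*exp(sqrt(2)*c/2)


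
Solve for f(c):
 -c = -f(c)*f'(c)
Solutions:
 f(c) = -sqrt(C1 + c^2)
 f(c) = sqrt(C1 + c^2)


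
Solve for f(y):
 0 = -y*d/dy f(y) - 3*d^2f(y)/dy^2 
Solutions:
 f(y) = C1 + C2*erf(sqrt(6)*y/6)


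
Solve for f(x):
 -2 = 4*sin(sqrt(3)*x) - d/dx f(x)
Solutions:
 f(x) = C1 + 2*x - 4*sqrt(3)*cos(sqrt(3)*x)/3


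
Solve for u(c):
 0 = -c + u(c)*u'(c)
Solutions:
 u(c) = -sqrt(C1 + c^2)
 u(c) = sqrt(C1 + c^2)


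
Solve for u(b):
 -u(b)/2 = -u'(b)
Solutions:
 u(b) = C1*exp(b/2)


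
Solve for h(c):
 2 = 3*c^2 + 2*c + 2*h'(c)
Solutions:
 h(c) = C1 - c^3/2 - c^2/2 + c


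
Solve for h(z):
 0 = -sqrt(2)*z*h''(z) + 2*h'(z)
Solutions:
 h(z) = C1 + C2*z^(1 + sqrt(2))


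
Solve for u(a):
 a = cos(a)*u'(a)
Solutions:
 u(a) = C1 + Integral(a/cos(a), a)


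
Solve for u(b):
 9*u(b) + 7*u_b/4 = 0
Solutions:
 u(b) = C1*exp(-36*b/7)


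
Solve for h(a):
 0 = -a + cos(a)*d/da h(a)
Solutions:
 h(a) = C1 + Integral(a/cos(a), a)


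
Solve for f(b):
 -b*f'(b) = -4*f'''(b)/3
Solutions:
 f(b) = C1 + Integral(C2*airyai(6^(1/3)*b/2) + C3*airybi(6^(1/3)*b/2), b)


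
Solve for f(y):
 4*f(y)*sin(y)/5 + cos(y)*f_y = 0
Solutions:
 f(y) = C1*cos(y)^(4/5)


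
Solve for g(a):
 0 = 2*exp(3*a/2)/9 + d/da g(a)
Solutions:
 g(a) = C1 - 4*exp(3*a/2)/27


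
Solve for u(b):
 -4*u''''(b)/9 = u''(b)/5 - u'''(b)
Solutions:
 u(b) = C1 + C2*b + C3*exp(3*b*(15 - sqrt(145))/40) + C4*exp(3*b*(sqrt(145) + 15)/40)


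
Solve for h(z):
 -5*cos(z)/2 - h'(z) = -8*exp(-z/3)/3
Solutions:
 h(z) = C1 - 5*sin(z)/2 - 8*exp(-z/3)


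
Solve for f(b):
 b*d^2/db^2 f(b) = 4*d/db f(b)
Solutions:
 f(b) = C1 + C2*b^5


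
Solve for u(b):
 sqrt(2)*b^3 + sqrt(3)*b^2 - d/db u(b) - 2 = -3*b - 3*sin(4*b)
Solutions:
 u(b) = C1 + sqrt(2)*b^4/4 + sqrt(3)*b^3/3 + 3*b^2/2 - 2*b - 3*cos(4*b)/4


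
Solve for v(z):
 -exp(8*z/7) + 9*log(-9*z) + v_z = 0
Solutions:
 v(z) = C1 - 9*z*log(-z) + 9*z*(1 - 2*log(3)) + 7*exp(8*z/7)/8


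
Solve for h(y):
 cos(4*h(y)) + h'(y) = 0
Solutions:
 h(y) = -asin((C1 + exp(8*y))/(C1 - exp(8*y)))/4 + pi/4
 h(y) = asin((C1 + exp(8*y))/(C1 - exp(8*y)))/4


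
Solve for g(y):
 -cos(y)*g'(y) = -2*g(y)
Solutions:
 g(y) = C1*(sin(y) + 1)/(sin(y) - 1)


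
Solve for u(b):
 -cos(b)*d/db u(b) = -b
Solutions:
 u(b) = C1 + Integral(b/cos(b), b)


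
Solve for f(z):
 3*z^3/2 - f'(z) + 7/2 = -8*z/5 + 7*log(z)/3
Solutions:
 f(z) = C1 + 3*z^4/8 + 4*z^2/5 - 7*z*log(z)/3 + 35*z/6


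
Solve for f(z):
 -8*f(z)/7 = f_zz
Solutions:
 f(z) = C1*sin(2*sqrt(14)*z/7) + C2*cos(2*sqrt(14)*z/7)


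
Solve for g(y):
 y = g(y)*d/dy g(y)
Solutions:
 g(y) = -sqrt(C1 + y^2)
 g(y) = sqrt(C1 + y^2)


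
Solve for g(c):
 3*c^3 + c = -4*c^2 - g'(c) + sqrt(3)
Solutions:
 g(c) = C1 - 3*c^4/4 - 4*c^3/3 - c^2/2 + sqrt(3)*c


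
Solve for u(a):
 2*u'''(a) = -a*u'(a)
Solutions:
 u(a) = C1 + Integral(C2*airyai(-2^(2/3)*a/2) + C3*airybi(-2^(2/3)*a/2), a)


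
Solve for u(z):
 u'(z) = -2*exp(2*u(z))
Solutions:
 u(z) = log(-sqrt(-1/(C1 - 2*z))) - log(2)/2
 u(z) = log(-1/(C1 - 2*z))/2 - log(2)/2


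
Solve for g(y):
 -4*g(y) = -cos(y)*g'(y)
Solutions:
 g(y) = C1*(sin(y)^2 + 2*sin(y) + 1)/(sin(y)^2 - 2*sin(y) + 1)


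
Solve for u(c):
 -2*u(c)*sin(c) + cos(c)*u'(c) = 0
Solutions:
 u(c) = C1/cos(c)^2


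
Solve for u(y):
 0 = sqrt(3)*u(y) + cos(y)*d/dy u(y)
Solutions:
 u(y) = C1*(sin(y) - 1)^(sqrt(3)/2)/(sin(y) + 1)^(sqrt(3)/2)


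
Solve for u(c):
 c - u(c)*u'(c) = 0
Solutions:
 u(c) = -sqrt(C1 + c^2)
 u(c) = sqrt(C1 + c^2)


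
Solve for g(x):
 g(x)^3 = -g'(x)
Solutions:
 g(x) = -sqrt(2)*sqrt(-1/(C1 - x))/2
 g(x) = sqrt(2)*sqrt(-1/(C1 - x))/2


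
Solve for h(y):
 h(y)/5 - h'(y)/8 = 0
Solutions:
 h(y) = C1*exp(8*y/5)


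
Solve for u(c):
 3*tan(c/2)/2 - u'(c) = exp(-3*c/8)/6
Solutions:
 u(c) = C1 + 3*log(tan(c/2)^2 + 1)/2 + 4*exp(-3*c/8)/9


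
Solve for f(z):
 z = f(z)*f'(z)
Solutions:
 f(z) = -sqrt(C1 + z^2)
 f(z) = sqrt(C1 + z^2)


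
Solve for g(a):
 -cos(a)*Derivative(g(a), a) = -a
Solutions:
 g(a) = C1 + Integral(a/cos(a), a)


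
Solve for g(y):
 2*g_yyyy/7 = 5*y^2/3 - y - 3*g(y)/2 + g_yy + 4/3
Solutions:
 g(y) = 10*y^2/9 - 2*y/3 + (C1*sin(sqrt(2)*21^(1/4)*y*sin(atan(sqrt(35)/7)/2)/2) + C2*cos(sqrt(2)*21^(1/4)*y*sin(atan(sqrt(35)/7)/2)/2))*exp(-sqrt(2)*21^(1/4)*y*cos(atan(sqrt(35)/7)/2)/2) + (C3*sin(sqrt(2)*21^(1/4)*y*sin(atan(sqrt(35)/7)/2)/2) + C4*cos(sqrt(2)*21^(1/4)*y*sin(atan(sqrt(35)/7)/2)/2))*exp(sqrt(2)*21^(1/4)*y*cos(atan(sqrt(35)/7)/2)/2) + 64/27


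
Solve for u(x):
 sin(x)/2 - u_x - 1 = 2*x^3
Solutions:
 u(x) = C1 - x^4/2 - x - cos(x)/2


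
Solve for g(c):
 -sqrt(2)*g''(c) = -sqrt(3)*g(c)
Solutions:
 g(c) = C1*exp(-2^(3/4)*3^(1/4)*c/2) + C2*exp(2^(3/4)*3^(1/4)*c/2)


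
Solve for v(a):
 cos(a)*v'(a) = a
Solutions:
 v(a) = C1 + Integral(a/cos(a), a)


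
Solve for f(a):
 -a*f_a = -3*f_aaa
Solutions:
 f(a) = C1 + Integral(C2*airyai(3^(2/3)*a/3) + C3*airybi(3^(2/3)*a/3), a)


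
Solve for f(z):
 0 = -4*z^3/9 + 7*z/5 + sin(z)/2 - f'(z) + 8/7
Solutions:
 f(z) = C1 - z^4/9 + 7*z^2/10 + 8*z/7 - cos(z)/2


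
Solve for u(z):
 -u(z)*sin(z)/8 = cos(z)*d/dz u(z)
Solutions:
 u(z) = C1*cos(z)^(1/8)


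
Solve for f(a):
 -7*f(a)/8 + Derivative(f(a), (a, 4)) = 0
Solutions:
 f(a) = C1*exp(-14^(1/4)*a/2) + C2*exp(14^(1/4)*a/2) + C3*sin(14^(1/4)*a/2) + C4*cos(14^(1/4)*a/2)


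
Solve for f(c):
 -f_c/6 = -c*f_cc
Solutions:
 f(c) = C1 + C2*c^(7/6)


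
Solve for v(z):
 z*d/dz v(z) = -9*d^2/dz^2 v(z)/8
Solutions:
 v(z) = C1 + C2*erf(2*z/3)


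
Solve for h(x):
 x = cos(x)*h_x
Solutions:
 h(x) = C1 + Integral(x/cos(x), x)


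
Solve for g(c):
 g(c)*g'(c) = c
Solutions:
 g(c) = -sqrt(C1 + c^2)
 g(c) = sqrt(C1 + c^2)


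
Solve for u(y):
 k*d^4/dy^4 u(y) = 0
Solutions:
 u(y) = C1 + C2*y + C3*y^2 + C4*y^3


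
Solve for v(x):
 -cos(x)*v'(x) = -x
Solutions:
 v(x) = C1 + Integral(x/cos(x), x)


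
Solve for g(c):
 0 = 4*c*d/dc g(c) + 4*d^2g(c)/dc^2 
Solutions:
 g(c) = C1 + C2*erf(sqrt(2)*c/2)


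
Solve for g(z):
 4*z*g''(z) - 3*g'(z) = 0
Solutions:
 g(z) = C1 + C2*z^(7/4)


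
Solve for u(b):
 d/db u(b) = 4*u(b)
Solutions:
 u(b) = C1*exp(4*b)


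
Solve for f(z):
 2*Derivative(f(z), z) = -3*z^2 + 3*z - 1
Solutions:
 f(z) = C1 - z^3/2 + 3*z^2/4 - z/2


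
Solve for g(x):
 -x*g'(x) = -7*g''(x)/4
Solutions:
 g(x) = C1 + C2*erfi(sqrt(14)*x/7)


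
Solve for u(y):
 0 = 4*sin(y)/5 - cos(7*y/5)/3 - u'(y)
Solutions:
 u(y) = C1 - 5*sin(7*y/5)/21 - 4*cos(y)/5


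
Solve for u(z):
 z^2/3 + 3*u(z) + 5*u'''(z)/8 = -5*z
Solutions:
 u(z) = C3*exp(-2*3^(1/3)*5^(2/3)*z/5) - z^2/9 - 5*z/3 + (C1*sin(3^(5/6)*5^(2/3)*z/5) + C2*cos(3^(5/6)*5^(2/3)*z/5))*exp(3^(1/3)*5^(2/3)*z/5)


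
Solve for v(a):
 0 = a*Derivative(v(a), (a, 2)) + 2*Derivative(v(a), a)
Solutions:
 v(a) = C1 + C2/a


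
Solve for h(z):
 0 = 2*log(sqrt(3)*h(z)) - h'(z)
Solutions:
 -Integral(1/(2*log(_y) + log(3)), (_y, h(z))) = C1 - z


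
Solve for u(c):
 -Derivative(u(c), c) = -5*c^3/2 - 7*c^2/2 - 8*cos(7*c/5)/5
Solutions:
 u(c) = C1 + 5*c^4/8 + 7*c^3/6 + 8*sin(7*c/5)/7


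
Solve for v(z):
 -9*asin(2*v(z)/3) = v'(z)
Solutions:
 Integral(1/asin(2*_y/3), (_y, v(z))) = C1 - 9*z


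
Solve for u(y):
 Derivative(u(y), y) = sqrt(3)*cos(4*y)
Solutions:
 u(y) = C1 + sqrt(3)*sin(4*y)/4


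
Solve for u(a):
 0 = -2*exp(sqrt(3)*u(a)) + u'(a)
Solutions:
 u(a) = sqrt(3)*(2*log(-1/(C1 + 2*a)) - log(3))/6


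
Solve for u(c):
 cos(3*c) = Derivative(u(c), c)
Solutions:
 u(c) = C1 + sin(3*c)/3


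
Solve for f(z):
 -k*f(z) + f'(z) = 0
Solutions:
 f(z) = C1*exp(k*z)


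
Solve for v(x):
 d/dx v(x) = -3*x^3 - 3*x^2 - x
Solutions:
 v(x) = C1 - 3*x^4/4 - x^3 - x^2/2


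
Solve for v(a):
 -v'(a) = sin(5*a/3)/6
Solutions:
 v(a) = C1 + cos(5*a/3)/10


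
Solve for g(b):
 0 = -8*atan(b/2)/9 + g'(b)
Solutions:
 g(b) = C1 + 8*b*atan(b/2)/9 - 8*log(b^2 + 4)/9


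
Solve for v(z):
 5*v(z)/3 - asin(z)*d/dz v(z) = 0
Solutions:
 v(z) = C1*exp(5*Integral(1/asin(z), z)/3)


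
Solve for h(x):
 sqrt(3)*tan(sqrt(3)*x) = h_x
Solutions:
 h(x) = C1 - log(cos(sqrt(3)*x))


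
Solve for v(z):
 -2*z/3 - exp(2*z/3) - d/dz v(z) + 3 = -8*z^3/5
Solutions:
 v(z) = C1 + 2*z^4/5 - z^2/3 + 3*z - 3*exp(2*z/3)/2


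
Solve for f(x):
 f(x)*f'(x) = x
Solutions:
 f(x) = -sqrt(C1 + x^2)
 f(x) = sqrt(C1 + x^2)


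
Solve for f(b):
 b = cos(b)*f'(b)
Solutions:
 f(b) = C1 + Integral(b/cos(b), b)


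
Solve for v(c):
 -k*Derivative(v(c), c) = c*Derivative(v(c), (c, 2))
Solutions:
 v(c) = C1 + c^(1 - re(k))*(C2*sin(log(c)*Abs(im(k))) + C3*cos(log(c)*im(k)))


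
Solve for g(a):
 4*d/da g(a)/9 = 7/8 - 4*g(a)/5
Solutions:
 g(a) = C1*exp(-9*a/5) + 35/32


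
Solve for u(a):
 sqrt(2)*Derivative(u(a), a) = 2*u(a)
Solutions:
 u(a) = C1*exp(sqrt(2)*a)


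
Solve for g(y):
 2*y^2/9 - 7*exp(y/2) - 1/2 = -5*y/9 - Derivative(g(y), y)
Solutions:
 g(y) = C1 - 2*y^3/27 - 5*y^2/18 + y/2 + 14*exp(y/2)


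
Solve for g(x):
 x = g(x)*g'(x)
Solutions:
 g(x) = -sqrt(C1 + x^2)
 g(x) = sqrt(C1 + x^2)


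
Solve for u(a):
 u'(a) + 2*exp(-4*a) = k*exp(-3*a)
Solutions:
 u(a) = C1 - k*exp(-3*a)/3 + exp(-4*a)/2


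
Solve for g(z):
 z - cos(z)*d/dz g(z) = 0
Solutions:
 g(z) = C1 + Integral(z/cos(z), z)


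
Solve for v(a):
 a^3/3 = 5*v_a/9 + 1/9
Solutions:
 v(a) = C1 + 3*a^4/20 - a/5


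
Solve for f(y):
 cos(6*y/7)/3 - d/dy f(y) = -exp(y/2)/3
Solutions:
 f(y) = C1 + 2*exp(y/2)/3 + 7*sin(6*y/7)/18


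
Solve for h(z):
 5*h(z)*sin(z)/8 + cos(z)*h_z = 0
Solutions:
 h(z) = C1*cos(z)^(5/8)


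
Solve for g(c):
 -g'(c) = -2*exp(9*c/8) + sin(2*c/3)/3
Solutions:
 g(c) = C1 + 16*exp(9*c/8)/9 + cos(2*c/3)/2


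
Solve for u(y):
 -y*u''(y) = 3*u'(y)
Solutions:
 u(y) = C1 + C2/y^2


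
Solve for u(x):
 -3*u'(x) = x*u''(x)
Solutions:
 u(x) = C1 + C2/x^2


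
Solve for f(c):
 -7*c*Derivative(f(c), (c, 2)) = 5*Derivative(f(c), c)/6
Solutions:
 f(c) = C1 + C2*c^(37/42)


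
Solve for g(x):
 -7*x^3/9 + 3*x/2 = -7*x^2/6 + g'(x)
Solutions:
 g(x) = C1 - 7*x^4/36 + 7*x^3/18 + 3*x^2/4


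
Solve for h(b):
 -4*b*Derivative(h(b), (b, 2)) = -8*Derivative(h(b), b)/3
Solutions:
 h(b) = C1 + C2*b^(5/3)


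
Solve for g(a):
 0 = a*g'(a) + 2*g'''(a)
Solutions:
 g(a) = C1 + Integral(C2*airyai(-2^(2/3)*a/2) + C3*airybi(-2^(2/3)*a/2), a)
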